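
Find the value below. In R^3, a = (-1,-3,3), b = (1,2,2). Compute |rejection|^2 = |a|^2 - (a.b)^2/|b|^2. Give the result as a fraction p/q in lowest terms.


|a|^2 = (-1)^2 + (-3)^2 + 3^2 = 19
|b|^2 = 1^2 + 2^2 + 2^2 = 9
a . b = (-1)*1 + (-3)*2 + 3*2 = -1
(a.b)^2 = (-1)^2 = 1
|rej|^2 = 19 - 1/9
= (171 - 1)/9
= 170/9
In lowest terms: 170/9


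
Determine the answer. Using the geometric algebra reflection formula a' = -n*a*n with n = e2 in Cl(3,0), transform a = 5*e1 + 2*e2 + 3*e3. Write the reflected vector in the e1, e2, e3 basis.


Reflection formula: a' = -n*a*n, with n = e2 (unit vector, n^2 = 1).
For reflection through hyperplane perp to e2:
The component along e2 flips sign, others stay.
a = (5, 2, 3)
a' = (5, -2, 3)
a' = 5*e1 - 2*e2 + 3*e3


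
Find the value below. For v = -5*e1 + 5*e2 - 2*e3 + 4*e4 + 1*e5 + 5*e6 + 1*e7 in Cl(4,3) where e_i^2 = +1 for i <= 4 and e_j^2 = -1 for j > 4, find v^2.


v^2 = sum of c_i^2 * e_i^2
Positive signature terms (e_i^2 = +1): (-5)^2 + 5^2 + (-2)^2 + 4^2 = 70
Negative signature terms (e_j^2 = -1): 1^2 + 5^2 + 1^2 = 27
v^2 = 70 - 27 = 43


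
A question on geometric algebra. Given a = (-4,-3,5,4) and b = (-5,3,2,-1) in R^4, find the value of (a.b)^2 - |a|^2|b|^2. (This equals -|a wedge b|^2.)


a . b = (-4)*(-5) + (-3)*3 + 5*2 + 4*(-1)
= 20 + (-9) + 10 + (-4) = 17
|a|^2 = (-4)^2 + (-3)^2 + 5^2 + 4^2 = 66
|b|^2 = (-5)^2 + 3^2 + 2^2 + (-1)^2 = 39
(a.b)^2 = 17^2 = 289
|a|^2 * |b|^2 = 66 * 39 = 2574
Result = 289 - 2574 = -2285


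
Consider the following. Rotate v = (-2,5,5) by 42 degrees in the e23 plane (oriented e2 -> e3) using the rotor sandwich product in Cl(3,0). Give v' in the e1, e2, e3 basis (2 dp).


Rotor R = cos(21deg) - sin(21deg)*e23
Rotation angle theta = 2 * 21 = 42 degrees in the e23 plane (e2 -> e3).
The component perpendicular to the plane (e1) is invariant: v'_1 = v1 = -2.00
cos(42deg) = 0.7431, sin(42deg) = 0.6691
v'_2 = v2*cos(theta) - v3*sin(theta) = 5*0.7431 - 5*0.6691 = 0.37
v'_3 = v2*sin(theta) + v3*cos(theta) = 5*0.6691 + 5*0.7431 = 7.06
v' = -2.00*e1 + 0.37*e2 + 7.06*e3


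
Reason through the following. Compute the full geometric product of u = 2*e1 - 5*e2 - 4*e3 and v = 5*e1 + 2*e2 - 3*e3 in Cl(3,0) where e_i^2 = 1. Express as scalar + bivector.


In Cl(3,0): e_i^2 = 1, e_ie_j = -e_je_i for i != j.
Scalar part = u . v = 2*5 + (-5)*2 + (-4)*(-3)
= 10 + (-10) + 12 = 12
e12 coeff = 2*2 - (-5)*5 = 4 - (-25) = 29
e13 coeff = 2*(-3) - (-4)*5 = -6 - (-20) = 14
e23 coeff = (-5)*(-3) - (-4)*2 = 15 - (-8) = 23
uv = 12 + 29*e12 + 14*e13 + 23*e23


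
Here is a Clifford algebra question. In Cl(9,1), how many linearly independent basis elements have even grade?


Even subalgebra dimension = 2^(n-1)
n = 9 + 1 = 10
2^(10 - 1) = 2^9 = 512
Verification: sum of C(10,k) for even k = 1 + 45 + 210 + 210 + 45 + 1 = 512
Result = 512


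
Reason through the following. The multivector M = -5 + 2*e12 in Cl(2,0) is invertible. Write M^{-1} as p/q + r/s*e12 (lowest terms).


M = -5 + 2*e12, where e12^2 = -1.
Since M commutes with its reverse ~M = a - b*e12, M * ~M = a^2 - b^2*e12^2 = a^2 + b^2.
So M^{-1} = ~M / (a^2 + b^2) = (a - b*e12)/(a^2 + b^2).
a^2 + b^2 = 25 + 4 = 29
Scalar part = -5/29 = -5/29
Bivector coeff = -2/29 = -2/29
M^{-1} = -5/29 - 2/29*e12


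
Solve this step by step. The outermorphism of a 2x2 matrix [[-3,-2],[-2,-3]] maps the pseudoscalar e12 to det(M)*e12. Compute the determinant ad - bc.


The outermorphism of a linear map f sends e1^e2 to f(e1)^f(e2).
f(e1) = -3*e1 - 2*e2
f(e2) = -2*e1 - 3*e2
f(e1) ^ f(e2) = (-3*e1 - 2*e2) ^ (-2*e1 - 3*e2)
= (-3)*(-3)*e12 + (-2)*(-2)*e21
= (9 - 4)*e12
= 5*e12
Coefficient = 5


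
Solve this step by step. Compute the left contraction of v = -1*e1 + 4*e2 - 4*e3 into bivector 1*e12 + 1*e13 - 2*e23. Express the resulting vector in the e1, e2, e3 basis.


Left contraction v _| B = <vB>_1 (grade-1 part of the geometric product vB).
Using e1_|e12 = e2, e2_|e12 = -e1, e1_|e13 = e3, e3_|e13 = -e1, e2_|e23 = e3, e3_|e23 = -e2:
e1 coeff: -v2*b12 - v3*b13 = -(4)*(1) - (-4)*(1) = 0
e2 coeff: v1*b12 - v3*b23 = (-1)*(1) - (-4)*(-2) = -9
e3 coeff: v1*b13 + v2*b23 = (-1)*(1) + (4)*(-2) = -9
v _| B = 0*e1 - 9*e2 - 9*e3


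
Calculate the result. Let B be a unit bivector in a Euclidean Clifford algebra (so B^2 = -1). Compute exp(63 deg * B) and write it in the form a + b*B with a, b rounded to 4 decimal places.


For a unit bivector B with B^2 = -1, the exponential series gives
e^(theta*B) = cos(theta) + sin(theta)*B (the GA analogue of Euler's formula).
theta = 63 degrees = 1.099557 rad
cos(63 deg) = 0.4540
sin(63 deg) = 0.8910
exp(theta*B) = 0.4540 + 0.8910*B


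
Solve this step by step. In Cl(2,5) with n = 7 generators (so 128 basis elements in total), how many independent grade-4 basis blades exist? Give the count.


Number of grade-k basis blades in Cl(p,q) with n = p + q is C(n, k).
n = 2 + 5 = 7
C(7, 4) = 7! / (4! * 3!)
= 5040 / (24 * 6)
= 35


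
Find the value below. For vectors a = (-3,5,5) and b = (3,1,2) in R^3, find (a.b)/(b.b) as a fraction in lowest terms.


Projection coefficient = (a . b) / (b . b)
a . b = (-3)*3 + 5*1 + 5*2
= -9 + 5 + 10 = 6
b . b = 3^2 + 1^2 + 2^2
= 9 + 1 + 4 = 14
Coefficient = 6/14
In lowest terms: 3/7


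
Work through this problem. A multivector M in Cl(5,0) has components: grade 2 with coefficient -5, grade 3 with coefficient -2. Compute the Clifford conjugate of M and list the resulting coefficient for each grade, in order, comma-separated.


Clifford conjugate sign for grade k: (-1)^(k(k+1)/2)
Grade 2: (-1)^(2*3/2) = (-1)^3 = -1, coeff -5 -> 5
Grade 3: (-1)^(3*4/2) = (-1)^6 = 1, coeff -2 -> -2
Conjugated coefficients: 5, -2


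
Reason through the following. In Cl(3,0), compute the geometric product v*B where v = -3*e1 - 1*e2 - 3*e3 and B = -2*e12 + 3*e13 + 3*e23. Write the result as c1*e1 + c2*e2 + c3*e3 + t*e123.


vB has grade-1 (vector) and grade-3 (trivector) parts: vB = (v _| B) + (v ^ B).
Vector part <vB>_1:
  e1: -v2*b12 - v3*b13 = -(-1)*(-2) - (-3)*(3) = 7
  e2: v1*b12 - v3*b23 = (-3)*(-2) - (-3)*(3) = 15
  e3: v1*b13 + v2*b23 = (-3)*(3) + (-1)*(3) = -12
Trivector part <vB>_3:
  e123: v1*b23 - v2*b13 + v3*b12 = (-3)*(3) - (-1)*(3) + (-3)*(-2) = 0
vB = 7*e1 + 15*e2 - 12*e3 + 0*e123


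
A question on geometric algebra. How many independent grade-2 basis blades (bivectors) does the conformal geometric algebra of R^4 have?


The conformal model of R^4 uses Cl(5,1) with m = 4 + 2 = 6 generators.
Number of grade-2 blades = C(m, 2) = C(6, 2)
= 6*5/2 = 15


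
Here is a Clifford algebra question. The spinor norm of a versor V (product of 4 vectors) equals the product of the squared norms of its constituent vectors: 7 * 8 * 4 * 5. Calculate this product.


Spinor norm N(V) = |v1|^2 * |v2|^2 * ... * |v4|^2
= 7 * 8 * 4 * 5
Running product: 7, 56, 224, 1120
N(V) = 1120


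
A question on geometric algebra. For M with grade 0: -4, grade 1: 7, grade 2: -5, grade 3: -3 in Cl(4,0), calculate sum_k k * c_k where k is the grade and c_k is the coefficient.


Grade-weighted sum = sum of grade_k * coefficient_k
0*(-4) = 0
1*7 = 7
2*(-5) = -10
3*(-3) = -9
Total = 0 + 7 + (-10) + (-9) = -12


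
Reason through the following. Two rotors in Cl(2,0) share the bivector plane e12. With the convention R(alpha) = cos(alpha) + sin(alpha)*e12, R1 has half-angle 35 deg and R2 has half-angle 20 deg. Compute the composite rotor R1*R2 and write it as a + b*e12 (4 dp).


Same-plane rotors commute and their half-angles add:
R1*R2 = cos(a1 + a2) + sin(a1 + a2)*e12.
a1 + a2 = 35 + 20 = 55 deg
cos(55 deg) = 0.5736
sin(55 deg) = 0.8192
R1*R2 = 0.5736 + 0.8192*e12


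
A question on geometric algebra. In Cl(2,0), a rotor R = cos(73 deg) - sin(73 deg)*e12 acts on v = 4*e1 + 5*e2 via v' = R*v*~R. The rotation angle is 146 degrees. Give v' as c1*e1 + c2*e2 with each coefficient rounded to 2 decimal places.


Rotor R = cos(73deg) - sin(73deg)*e12
Rotation angle theta = 2 * 73 = 146 degrees
v' = R*v*~R rotates v by theta.
cos(146deg) = -0.8290, sin(146deg) = 0.5592
v'_1 = 4*cos(146deg) - 5*sin(146deg)
= 4*(-0.8290) - 5*0.5592
= -6.11
v'_2 = 4*sin(146deg) + 5*cos(146deg)
= 4*0.5592 + 5*(-0.8290)
= -1.91
v' = -6.11*e1 - 1.91*e2


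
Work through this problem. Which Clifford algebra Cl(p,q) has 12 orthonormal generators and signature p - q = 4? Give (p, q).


We need p + q = 12 and p - q = 4.
Adding: 2p = 12 + 4 = 16, so p = 8.
Then q = 12 - 8 = 4.
(p, q) = (8, 4)


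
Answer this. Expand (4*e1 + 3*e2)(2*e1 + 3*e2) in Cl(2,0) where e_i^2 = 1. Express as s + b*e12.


Expand: (4*e1 + 3*e2)(2*e1 + 3*e2)
= 4*2*e1e1 + 4*3*e1e2 + 3*2*e2e1 + 3*3*e2e2
Using e1^2 = e2^2 = 1, e2e1 = -e1e2:
Scalar part s = 4*2 + 3*3 = 8 + 9 = 17
Bivector part b = 4*3 - 3*2 = 12 - 6 = 6
uv = 17 + 6*e12


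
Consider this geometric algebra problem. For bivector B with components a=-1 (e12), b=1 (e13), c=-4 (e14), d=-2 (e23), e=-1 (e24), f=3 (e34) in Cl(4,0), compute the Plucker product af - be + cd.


Plucker relation: af - be + cd
a*f = (-1)*3 = -3
b*e = 1*(-1) = -1
c*d = (-4)*(-2) = 8
af - be + cd = -3 - (-1) + 8
= 6


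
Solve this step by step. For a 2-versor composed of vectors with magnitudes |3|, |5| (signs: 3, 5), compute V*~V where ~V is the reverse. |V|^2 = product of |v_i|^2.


Each vector v_i has |v_i|^2 = s_i^2
Squared scales: 3^2 = 9, 5^2 = 25
|V|^2 = 9 * 25
= 225


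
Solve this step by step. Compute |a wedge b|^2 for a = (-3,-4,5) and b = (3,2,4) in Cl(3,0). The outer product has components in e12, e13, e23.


a wedge b = (a1*b2 - a2*b1)*e12 + (a1*b3 - a3*b1)*e13 + (a2*b3 - a3*b2)*e23
e12 coeff: (-3)*2 - (-4)*3 = -6 - (-12) = 6
e13 coeff: (-3)*4 - 5*3 = -12 - 15 = -27
e23 coeff: (-4)*4 - 5*2 = -16 - 10 = -26
|a wedge b|^2 = 6^2 + (-27)^2 + (-26)^2
= 36 + 729 + 676
= 1441


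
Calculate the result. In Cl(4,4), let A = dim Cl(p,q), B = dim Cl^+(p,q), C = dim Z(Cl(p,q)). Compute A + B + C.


n = 4 + 4 = 8
Total dim = 2^8 = 256
Even subalgebra dim = 2^7 = 128
n is even, so center dim = 1
Sum = 256 + 128 + 1 = 385


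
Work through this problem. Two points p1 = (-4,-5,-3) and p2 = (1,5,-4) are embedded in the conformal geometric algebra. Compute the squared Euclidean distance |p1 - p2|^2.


p1 - p2 = (-5, -10, 1)
|p1 - p2|^2 = (-5)^2 + (-10)^2 + 1^2
= 25 + 100 + 1
= 126


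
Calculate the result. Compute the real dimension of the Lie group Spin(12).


Spin(n) double-covers SO(n); both have Lie algebra so(n) of dimension n(n-1)/2.
n = 12
n(n-1) = 12 * 11 = 132
dim Spin(12) = 132/2 = 66


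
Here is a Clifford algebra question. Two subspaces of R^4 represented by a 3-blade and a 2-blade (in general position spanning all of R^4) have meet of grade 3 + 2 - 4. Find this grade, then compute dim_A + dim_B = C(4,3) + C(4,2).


Meet grade = grade(A) + grade(B) - n
= 3 + 2 - 4 = 1
C(4,3) = 4
C(4,2) = 6
dim_A + dim_B = 4 + 6 = 10


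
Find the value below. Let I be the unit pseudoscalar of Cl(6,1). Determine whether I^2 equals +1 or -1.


The pseudoscalar I = e1...e_n (product of all n generators) of Cl(p,q) satisfies I^2 = (-1)^(q + n(n-1)/2).
p = 6, q = 1, n = p + q = 7
n(n-1)/2 = 7 * 6 / 2 = 21
Exponent = q + n(n-1)/2 = 1 + 21 = 22
I^2 = (-1)^22 = +1


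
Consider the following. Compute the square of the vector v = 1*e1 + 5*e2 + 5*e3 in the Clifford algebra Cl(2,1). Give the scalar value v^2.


v^2 = sum of c_i^2 * e_i^2
Positive signature terms (e_i^2 = +1): 1^2 + 5^2 = 26
Negative signature terms (e_j^2 = -1): 5^2 = 25
v^2 = 26 - 25 = 1


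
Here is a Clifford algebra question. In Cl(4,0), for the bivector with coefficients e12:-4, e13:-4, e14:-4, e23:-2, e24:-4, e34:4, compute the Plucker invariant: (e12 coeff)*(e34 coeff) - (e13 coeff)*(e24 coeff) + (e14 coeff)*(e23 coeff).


Plucker relation: af - be + cd
a*f = (-4)*4 = -16
b*e = (-4)*(-4) = 16
c*d = (-4)*(-2) = 8
af - be + cd = -16 - 16 + 8
= -24


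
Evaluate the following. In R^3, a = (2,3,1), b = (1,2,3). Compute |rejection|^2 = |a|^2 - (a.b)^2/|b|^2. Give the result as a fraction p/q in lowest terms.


|a|^2 = 2^2 + 3^2 + 1^2 = 14
|b|^2 = 1^2 + 2^2 + 3^2 = 14
a . b = 2*1 + 3*2 + 1*3 = 11
(a.b)^2 = 11^2 = 121
|rej|^2 = 14 - 121/14
= (196 - 121)/14
= 75/14
In lowest terms: 75/14


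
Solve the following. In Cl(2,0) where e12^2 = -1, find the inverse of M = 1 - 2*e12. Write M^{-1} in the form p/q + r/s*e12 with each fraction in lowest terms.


M = 1 - 2*e12, where e12^2 = -1.
Since M commutes with its reverse ~M = a - b*e12, M * ~M = a^2 - b^2*e12^2 = a^2 + b^2.
So M^{-1} = ~M / (a^2 + b^2) = (a - b*e12)/(a^2 + b^2).
a^2 + b^2 = 1 + 4 = 5
Scalar part = 1/5 = 1/5
Bivector coeff = 2/5 = 2/5
M^{-1} = 1/5 + 2/5*e12


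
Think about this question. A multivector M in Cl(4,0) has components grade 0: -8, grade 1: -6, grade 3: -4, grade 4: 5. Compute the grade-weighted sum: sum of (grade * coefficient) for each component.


Grade-weighted sum = sum of grade_k * coefficient_k
0*(-8) = 0
1*(-6) = -6
3*(-4) = -12
4*5 = 20
Total = 0 + (-6) + (-12) + 20 = 2


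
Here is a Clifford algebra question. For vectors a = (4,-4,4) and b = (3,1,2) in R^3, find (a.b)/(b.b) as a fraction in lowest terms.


Projection coefficient = (a . b) / (b . b)
a . b = 4*3 + (-4)*1 + 4*2
= 12 + (-4) + 8 = 16
b . b = 3^2 + 1^2 + 2^2
= 9 + 1 + 4 = 14
Coefficient = 16/14
In lowest terms: 8/7


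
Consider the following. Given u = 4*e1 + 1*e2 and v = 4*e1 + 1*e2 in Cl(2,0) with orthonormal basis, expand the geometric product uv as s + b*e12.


Expand: (4*e1 + 1*e2)(4*e1 + 1*e2)
= 4*4*e1e1 + 4*1*e1e2 + 1*4*e2e1 + 1*1*e2e2
Using e1^2 = e2^2 = 1, e2e1 = -e1e2:
Scalar part s = 4*4 + 1*1 = 16 + 1 = 17
Bivector part b = 4*1 - 1*4 = 4 - 4 = 0
uv = 17 + 0*e12


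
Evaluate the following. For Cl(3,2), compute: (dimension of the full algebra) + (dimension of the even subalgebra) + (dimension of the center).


n = 3 + 2 = 5
Total dim = 2^5 = 32
Even subalgebra dim = 2^4 = 16
n is odd, so center dim = 2
Sum = 32 + 16 + 2 = 50


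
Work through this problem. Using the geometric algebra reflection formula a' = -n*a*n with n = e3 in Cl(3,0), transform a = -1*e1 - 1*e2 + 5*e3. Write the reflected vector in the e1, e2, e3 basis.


Reflection formula: a' = -n*a*n, with n = e3 (unit vector, n^2 = 1).
For reflection through hyperplane perp to e3:
The component along e3 flips sign, others stay.
a = (-1, -1, 5)
a' = (-1, -1, -5)
a' = -1*e1 - 1*e2 - 5*e3


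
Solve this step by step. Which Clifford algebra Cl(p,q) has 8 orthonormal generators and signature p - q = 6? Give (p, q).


We need p + q = 8 and p - q = 6.
Adding: 2p = 8 + 6 = 14, so p = 7.
Then q = 8 - 7 = 1.
(p, q) = (7, 1)


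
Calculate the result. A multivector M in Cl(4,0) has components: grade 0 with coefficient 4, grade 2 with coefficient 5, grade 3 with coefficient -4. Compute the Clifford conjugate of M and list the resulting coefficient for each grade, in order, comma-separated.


Clifford conjugate sign for grade k: (-1)^(k(k+1)/2)
Grade 0: (-1)^(0*1/2) = (-1)^0 = 1, coeff 4 -> 4
Grade 2: (-1)^(2*3/2) = (-1)^3 = -1, coeff 5 -> -5
Grade 3: (-1)^(3*4/2) = (-1)^6 = 1, coeff -4 -> -4
Conjugated coefficients: 4, -5, -4


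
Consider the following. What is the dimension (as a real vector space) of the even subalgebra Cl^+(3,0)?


Even subalgebra dimension = 2^(n-1)
n = 3 + 0 = 3
2^(3 - 1) = 2^2 = 4
Verification: sum of C(3,k) for even k = 1 + 3 = 4
Result = 4


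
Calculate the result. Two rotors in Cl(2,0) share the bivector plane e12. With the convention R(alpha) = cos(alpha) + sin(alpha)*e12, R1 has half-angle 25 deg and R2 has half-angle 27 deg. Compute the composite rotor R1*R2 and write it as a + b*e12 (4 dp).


Same-plane rotors commute and their half-angles add:
R1*R2 = cos(a1 + a2) + sin(a1 + a2)*e12.
a1 + a2 = 25 + 27 = 52 deg
cos(52 deg) = 0.6157
sin(52 deg) = 0.7880
R1*R2 = 0.6157 + 0.7880*e12


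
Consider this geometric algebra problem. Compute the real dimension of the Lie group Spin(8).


Spin(n) double-covers SO(n); both have Lie algebra so(n) of dimension n(n-1)/2.
n = 8
n(n-1) = 8 * 7 = 56
dim Spin(8) = 56/2 = 28


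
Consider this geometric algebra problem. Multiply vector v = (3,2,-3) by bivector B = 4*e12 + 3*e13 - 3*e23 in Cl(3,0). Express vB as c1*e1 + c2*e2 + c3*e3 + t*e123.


vB has grade-1 (vector) and grade-3 (trivector) parts: vB = (v _| B) + (v ^ B).
Vector part <vB>_1:
  e1: -v2*b12 - v3*b13 = -(2)*(4) - (-3)*(3) = 1
  e2: v1*b12 - v3*b23 = (3)*(4) - (-3)*(-3) = 3
  e3: v1*b13 + v2*b23 = (3)*(3) + (2)*(-3) = 3
Trivector part <vB>_3:
  e123: v1*b23 - v2*b13 + v3*b12 = (3)*(-3) - (2)*(3) + (-3)*(4) = -27
vB = 1*e1 + 3*e2 + 3*e3 - 27*e123


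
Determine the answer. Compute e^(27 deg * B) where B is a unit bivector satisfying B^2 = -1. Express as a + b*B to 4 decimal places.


For a unit bivector B with B^2 = -1, the exponential series gives
e^(theta*B) = cos(theta) + sin(theta)*B (the GA analogue of Euler's formula).
theta = 27 degrees = 0.471239 rad
cos(27 deg) = 0.8910
sin(27 deg) = 0.4540
exp(theta*B) = 0.8910 + 0.4540*B


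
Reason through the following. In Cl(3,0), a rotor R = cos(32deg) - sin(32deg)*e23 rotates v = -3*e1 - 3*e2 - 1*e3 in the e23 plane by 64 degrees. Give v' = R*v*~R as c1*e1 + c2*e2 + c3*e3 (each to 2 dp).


Rotor R = cos(32deg) - sin(32deg)*e23
Rotation angle theta = 2 * 32 = 64 degrees in the e23 plane (e2 -> e3).
The component perpendicular to the plane (e1) is invariant: v'_1 = v1 = -3.00
cos(64deg) = 0.4384, sin(64deg) = 0.8988
v'_2 = v2*cos(theta) - v3*sin(theta) = -3*0.4384 - (-1)*0.8988 = -0.42
v'_3 = v2*sin(theta) + v3*cos(theta) = -3*0.8988 + (-1)*0.4384 = -3.13
v' = -3.00*e1 - 0.42*e2 - 3.13*e3


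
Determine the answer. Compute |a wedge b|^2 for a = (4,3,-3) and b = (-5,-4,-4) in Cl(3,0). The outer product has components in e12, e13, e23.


a wedge b = (a1*b2 - a2*b1)*e12 + (a1*b3 - a3*b1)*e13 + (a2*b3 - a3*b2)*e23
e12 coeff: 4*(-4) - 3*(-5) = -16 - (-15) = -1
e13 coeff: 4*(-4) - (-3)*(-5) = -16 - 15 = -31
e23 coeff: 3*(-4) - (-3)*(-4) = -12 - 12 = -24
|a wedge b|^2 = (-1)^2 + (-31)^2 + (-24)^2
= 1 + 961 + 576
= 1538


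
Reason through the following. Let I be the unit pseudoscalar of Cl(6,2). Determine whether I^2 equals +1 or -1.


The pseudoscalar I = e1...e_n (product of all n generators) of Cl(p,q) satisfies I^2 = (-1)^(q + n(n-1)/2).
p = 6, q = 2, n = p + q = 8
n(n-1)/2 = 8 * 7 / 2 = 28
Exponent = q + n(n-1)/2 = 2 + 28 = 30
I^2 = (-1)^30 = +1


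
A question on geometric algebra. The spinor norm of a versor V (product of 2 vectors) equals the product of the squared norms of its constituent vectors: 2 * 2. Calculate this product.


Spinor norm N(V) = |v1|^2 * |v2|^2 * ... * |v2|^2
= 2 * 2
Running product: 2, 4
N(V) = 4


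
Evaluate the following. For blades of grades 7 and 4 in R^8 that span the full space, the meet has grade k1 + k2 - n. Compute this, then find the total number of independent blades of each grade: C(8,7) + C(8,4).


Meet grade = grade(A) + grade(B) - n
= 7 + 4 - 8 = 3
C(8,7) = 8
C(8,4) = 70
dim_A + dim_B = 8 + 70 = 78


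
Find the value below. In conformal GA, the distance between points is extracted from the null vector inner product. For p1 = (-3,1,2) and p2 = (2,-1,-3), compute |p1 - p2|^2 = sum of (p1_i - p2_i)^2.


p1 - p2 = (-5, 2, 5)
|p1 - p2|^2 = (-5)^2 + 2^2 + 5^2
= 25 + 4 + 25
= 54


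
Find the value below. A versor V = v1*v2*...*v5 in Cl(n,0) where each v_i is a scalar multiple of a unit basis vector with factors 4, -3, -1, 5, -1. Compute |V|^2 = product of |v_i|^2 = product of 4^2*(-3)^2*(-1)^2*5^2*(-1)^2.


Each vector v_i has |v_i|^2 = s_i^2
Squared scales: 4^2 = 16, (-3)^2 = 9, (-1)^2 = 1, 5^2 = 25, (-1)^2 = 1
|V|^2 = 16 * 9 * 1 * 25 * 1
= 3600


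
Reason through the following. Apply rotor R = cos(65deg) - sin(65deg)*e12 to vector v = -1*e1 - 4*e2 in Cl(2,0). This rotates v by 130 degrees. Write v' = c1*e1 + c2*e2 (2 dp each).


Rotor R = cos(65deg) - sin(65deg)*e12
Rotation angle theta = 2 * 65 = 130 degrees
v' = R*v*~R rotates v by theta.
cos(130deg) = -0.6428, sin(130deg) = 0.7660
v'_1 = -1*cos(130deg) - (-4)*sin(130deg)
= -1*(-0.6428) - (-4)*0.7660
= 3.71
v'_2 = -1*sin(130deg) + (-4)*cos(130deg)
= -1*0.7660 + (-4)*(-0.6428)
= 1.81
v' = 3.71*e1 + 1.81*e2


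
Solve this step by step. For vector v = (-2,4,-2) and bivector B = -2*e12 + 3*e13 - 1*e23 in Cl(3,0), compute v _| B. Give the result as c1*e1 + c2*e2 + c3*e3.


Left contraction v _| B = <vB>_1 (grade-1 part of the geometric product vB).
Using e1_|e12 = e2, e2_|e12 = -e1, e1_|e13 = e3, e3_|e13 = -e1, e2_|e23 = e3, e3_|e23 = -e2:
e1 coeff: -v2*b12 - v3*b13 = -(4)*(-2) - (-2)*(3) = 14
e2 coeff: v1*b12 - v3*b23 = (-2)*(-2) - (-2)*(-1) = 2
e3 coeff: v1*b13 + v2*b23 = (-2)*(3) + (4)*(-1) = -10
v _| B = 14*e1 + 2*e2 - 10*e3


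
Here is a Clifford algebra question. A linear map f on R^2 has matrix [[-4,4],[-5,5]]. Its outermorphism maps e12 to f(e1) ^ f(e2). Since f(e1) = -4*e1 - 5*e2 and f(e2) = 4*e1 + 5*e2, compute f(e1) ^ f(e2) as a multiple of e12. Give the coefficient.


The outermorphism of a linear map f sends e1^e2 to f(e1)^f(e2).
f(e1) = -4*e1 - 5*e2
f(e2) = 4*e1 + 5*e2
f(e1) ^ f(e2) = (-4*e1 - 5*e2) ^ (4*e1 + 5*e2)
= (-4)*5*e12 + (-5)*4*e21
= (-20 - (-20))*e12
= 0*e12
Coefficient = 0


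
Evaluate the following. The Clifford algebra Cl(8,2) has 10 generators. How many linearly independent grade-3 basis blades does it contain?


Number of grade-k basis blades in Cl(p,q) with n = p + q is C(n, k).
n = 8 + 2 = 10
C(10, 3) = 10! / (3! * 7!)
= 3628800 / (6 * 5040)
= 120


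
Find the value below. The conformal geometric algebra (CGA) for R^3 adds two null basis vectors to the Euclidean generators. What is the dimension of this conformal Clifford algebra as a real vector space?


The conformal model of R^3 uses Cl(4,1): the 3 Euclidean generators plus two extra orthogonal generators e+ (e+^2 = +1) and e- (e-^2 = -1), from which the null vectors e0, einf are built.
Number of generators m = 3 + 2 = 5.
dim Cl(p,q) = 2^m = 2^5 = 32


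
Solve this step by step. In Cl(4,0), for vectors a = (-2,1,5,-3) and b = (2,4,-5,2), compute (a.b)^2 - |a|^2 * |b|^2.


a . b = (-2)*2 + 1*4 + 5*(-5) + (-3)*2
= -4 + 4 + (-25) + (-6) = -31
|a|^2 = (-2)^2 + 1^2 + 5^2 + (-3)^2 = 39
|b|^2 = 2^2 + 4^2 + (-5)^2 + 2^2 = 49
(a.b)^2 = (-31)^2 = 961
|a|^2 * |b|^2 = 39 * 49 = 1911
Result = 961 - 1911 = -950


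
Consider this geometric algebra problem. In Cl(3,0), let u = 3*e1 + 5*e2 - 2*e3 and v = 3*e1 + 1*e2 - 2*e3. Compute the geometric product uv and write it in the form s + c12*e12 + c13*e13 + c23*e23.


In Cl(3,0): e_i^2 = 1, e_ie_j = -e_je_i for i != j.
Scalar part = u . v = 3*3 + 5*1 + (-2)*(-2)
= 9 + 5 + 4 = 18
e12 coeff = 3*1 - 5*3 = 3 - 15 = -12
e13 coeff = 3*(-2) - (-2)*3 = -6 - (-6) = 0
e23 coeff = 5*(-2) - (-2)*1 = -10 - (-2) = -8
uv = 18 - 12*e12 + 0*e13 - 8*e23


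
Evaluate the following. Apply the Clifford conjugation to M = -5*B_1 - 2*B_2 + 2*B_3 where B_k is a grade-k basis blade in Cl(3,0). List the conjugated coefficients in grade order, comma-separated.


Clifford conjugate sign for grade k: (-1)^(k(k+1)/2)
Grade 1: (-1)^(1*2/2) = (-1)^1 = -1, coeff -5 -> 5
Grade 2: (-1)^(2*3/2) = (-1)^3 = -1, coeff -2 -> 2
Grade 3: (-1)^(3*4/2) = (-1)^6 = 1, coeff 2 -> 2
Conjugated coefficients: 5, 2, 2


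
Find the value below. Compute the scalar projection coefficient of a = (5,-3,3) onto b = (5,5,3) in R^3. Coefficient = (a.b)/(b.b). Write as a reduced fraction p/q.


Projection coefficient = (a . b) / (b . b)
a . b = 5*5 + (-3)*5 + 3*3
= 25 + (-15) + 9 = 19
b . b = 5^2 + 5^2 + 3^2
= 25 + 25 + 9 = 59
Coefficient = 19/59
In lowest terms: 19/59


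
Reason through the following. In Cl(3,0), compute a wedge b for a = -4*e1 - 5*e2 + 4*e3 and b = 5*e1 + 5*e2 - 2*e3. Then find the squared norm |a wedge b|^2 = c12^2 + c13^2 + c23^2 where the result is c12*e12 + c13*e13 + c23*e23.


a wedge b = (a1*b2 - a2*b1)*e12 + (a1*b3 - a3*b1)*e13 + (a2*b3 - a3*b2)*e23
e12 coeff: (-4)*5 - (-5)*5 = -20 - (-25) = 5
e13 coeff: (-4)*(-2) - 4*5 = 8 - 20 = -12
e23 coeff: (-5)*(-2) - 4*5 = 10 - 20 = -10
|a wedge b|^2 = 5^2 + (-12)^2 + (-10)^2
= 25 + 144 + 100
= 269


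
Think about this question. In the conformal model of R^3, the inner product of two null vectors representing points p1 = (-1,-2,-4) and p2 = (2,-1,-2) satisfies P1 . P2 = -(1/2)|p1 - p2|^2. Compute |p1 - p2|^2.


p1 - p2 = (-3, -1, -2)
|p1 - p2|^2 = (-3)^2 + (-1)^2 + (-2)^2
= 9 + 1 + 4
= 14


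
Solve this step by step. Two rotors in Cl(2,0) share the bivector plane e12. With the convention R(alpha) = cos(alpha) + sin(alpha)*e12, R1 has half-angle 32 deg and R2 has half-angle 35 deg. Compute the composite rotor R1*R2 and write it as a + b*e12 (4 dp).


Same-plane rotors commute and their half-angles add:
R1*R2 = cos(a1 + a2) + sin(a1 + a2)*e12.
a1 + a2 = 32 + 35 = 67 deg
cos(67 deg) = 0.3907
sin(67 deg) = 0.9205
R1*R2 = 0.3907 + 0.9205*e12


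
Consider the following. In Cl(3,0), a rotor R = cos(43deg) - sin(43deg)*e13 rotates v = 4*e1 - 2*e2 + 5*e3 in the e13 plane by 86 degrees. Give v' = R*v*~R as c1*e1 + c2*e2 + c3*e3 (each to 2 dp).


Rotor R = cos(43deg) - sin(43deg)*e13
Rotation angle theta = 2 * 43 = 86 degrees in the e13 plane (e1 -> e3).
The component perpendicular to the plane (e2) is invariant: v'_2 = v2 = -2.00
cos(86deg) = 0.0698, sin(86deg) = 0.9976
v'_1 = v1*cos(theta) - v3*sin(theta) = 4*0.0698 - 5*0.9976 = -4.71
v'_3 = v1*sin(theta) + v3*cos(theta) = 4*0.9976 + 5*0.0698 = 4.34
v' = -4.71*e1 - 2.00*e2 + 4.34*e3


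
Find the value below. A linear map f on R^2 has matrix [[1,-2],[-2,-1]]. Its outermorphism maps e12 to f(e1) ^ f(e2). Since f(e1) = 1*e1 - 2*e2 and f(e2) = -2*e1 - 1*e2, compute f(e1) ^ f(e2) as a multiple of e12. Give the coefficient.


The outermorphism of a linear map f sends e1^e2 to f(e1)^f(e2).
f(e1) = 1*e1 - 2*e2
f(e2) = -2*e1 - 1*e2
f(e1) ^ f(e2) = (1*e1 - 2*e2) ^ (-2*e1 - 1*e2)
= 1*(-1)*e12 + (-2)*(-2)*e21
= (-1 - 4)*e12
= -5*e12
Coefficient = -5


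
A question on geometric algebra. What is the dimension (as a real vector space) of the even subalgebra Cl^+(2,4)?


Even subalgebra dimension = 2^(n-1)
n = 2 + 4 = 6
2^(6 - 1) = 2^5 = 32
Verification: sum of C(6,k) for even k = 1 + 15 + 15 + 1 = 32
Result = 32


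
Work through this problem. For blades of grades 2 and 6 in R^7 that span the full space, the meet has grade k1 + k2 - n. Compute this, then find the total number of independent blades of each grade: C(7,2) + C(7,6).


Meet grade = grade(A) + grade(B) - n
= 2 + 6 - 7 = 1
C(7,2) = 21
C(7,6) = 7
dim_A + dim_B = 21 + 7 = 28


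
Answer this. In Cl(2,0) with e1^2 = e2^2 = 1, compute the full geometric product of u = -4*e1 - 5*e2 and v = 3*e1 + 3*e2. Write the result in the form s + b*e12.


Expand: (-4*e1 - 5*e2)(3*e1 + 3*e2)
= (-4)*3*e1e1 + (-4)*3*e1e2 + (-5)*3*e2e1 + (-5)*3*e2e2
Using e1^2 = e2^2 = 1, e2e1 = -e1e2:
Scalar part s = (-4)*3 + (-5)*3 = -12 + (-15) = -27
Bivector part b = (-4)*3 - (-5)*3 = -12 - (-15) = 3
uv = -27 + 3*e12


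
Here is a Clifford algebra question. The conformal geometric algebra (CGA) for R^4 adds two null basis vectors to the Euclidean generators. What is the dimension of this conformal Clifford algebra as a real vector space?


The conformal model of R^4 uses Cl(5,1): the 4 Euclidean generators plus two extra orthogonal generators e+ (e+^2 = +1) and e- (e-^2 = -1), from which the null vectors e0, einf are built.
Number of generators m = 4 + 2 = 6.
dim Cl(p,q) = 2^m = 2^6 = 64


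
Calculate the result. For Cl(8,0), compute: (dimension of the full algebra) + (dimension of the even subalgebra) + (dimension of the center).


n = 8 + 0 = 8
Total dim = 2^8 = 256
Even subalgebra dim = 2^7 = 128
n is even, so center dim = 1
Sum = 256 + 128 + 1 = 385


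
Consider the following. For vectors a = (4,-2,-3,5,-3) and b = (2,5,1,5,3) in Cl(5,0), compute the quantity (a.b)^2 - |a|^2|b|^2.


a . b = 4*2 + (-2)*5 + (-3)*1 + 5*5 + (-3)*3
= 8 + (-10) + (-3) + 25 + (-9) = 11
|a|^2 = 4^2 + (-2)^2 + (-3)^2 + 5^2 + (-3)^2 = 63
|b|^2 = 2^2 + 5^2 + 1^2 + 5^2 + 3^2 = 64
(a.b)^2 = 11^2 = 121
|a|^2 * |b|^2 = 63 * 64 = 4032
Result = 121 - 4032 = -3911


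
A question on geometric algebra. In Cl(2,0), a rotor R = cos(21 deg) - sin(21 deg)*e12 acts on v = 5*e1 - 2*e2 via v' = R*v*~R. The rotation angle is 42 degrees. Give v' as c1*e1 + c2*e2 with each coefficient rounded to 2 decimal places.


Rotor R = cos(21deg) - sin(21deg)*e12
Rotation angle theta = 2 * 21 = 42 degrees
v' = R*v*~R rotates v by theta.
cos(42deg) = 0.7431, sin(42deg) = 0.6691
v'_1 = 5*cos(42deg) - (-2)*sin(42deg)
= 5*0.7431 - (-2)*0.6691
= 5.05
v'_2 = 5*sin(42deg) + (-2)*cos(42deg)
= 5*0.6691 + (-2)*0.7431
= 1.86
v' = 5.05*e1 + 1.86*e2


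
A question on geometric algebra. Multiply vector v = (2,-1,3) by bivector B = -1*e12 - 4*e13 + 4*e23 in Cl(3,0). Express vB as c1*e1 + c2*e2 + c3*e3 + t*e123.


vB has grade-1 (vector) and grade-3 (trivector) parts: vB = (v _| B) + (v ^ B).
Vector part <vB>_1:
  e1: -v2*b12 - v3*b13 = -(-1)*(-1) - (3)*(-4) = 11
  e2: v1*b12 - v3*b23 = (2)*(-1) - (3)*(4) = -14
  e3: v1*b13 + v2*b23 = (2)*(-4) + (-1)*(4) = -12
Trivector part <vB>_3:
  e123: v1*b23 - v2*b13 + v3*b12 = (2)*(4) - (-1)*(-4) + (3)*(-1) = 1
vB = 11*e1 - 14*e2 - 12*e3 + 1*e123


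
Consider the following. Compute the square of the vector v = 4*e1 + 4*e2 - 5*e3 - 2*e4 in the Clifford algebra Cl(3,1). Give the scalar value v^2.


v^2 = sum of c_i^2 * e_i^2
Positive signature terms (e_i^2 = +1): 4^2 + 4^2 + (-5)^2 = 57
Negative signature terms (e_j^2 = -1): (-2)^2 = 4
v^2 = 57 - 4 = 53


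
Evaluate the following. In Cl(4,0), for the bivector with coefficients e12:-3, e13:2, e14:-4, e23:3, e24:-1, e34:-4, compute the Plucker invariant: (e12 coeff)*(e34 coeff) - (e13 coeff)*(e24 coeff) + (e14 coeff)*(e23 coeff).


Plucker relation: af - be + cd
a*f = (-3)*(-4) = 12
b*e = 2*(-1) = -2
c*d = (-4)*3 = -12
af - be + cd = 12 - (-2) + (-12)
= 2


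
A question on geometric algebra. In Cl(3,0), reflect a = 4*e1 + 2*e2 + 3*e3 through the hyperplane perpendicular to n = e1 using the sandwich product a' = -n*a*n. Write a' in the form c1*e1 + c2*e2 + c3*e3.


Reflection formula: a' = -n*a*n, with n = e1 (unit vector, n^2 = 1).
For reflection through hyperplane perp to e1:
The component along e1 flips sign, others stay.
a = (4, 2, 3)
a' = (-4, 2, 3)
a' = -4*e1 + 2*e2 + 3*e3


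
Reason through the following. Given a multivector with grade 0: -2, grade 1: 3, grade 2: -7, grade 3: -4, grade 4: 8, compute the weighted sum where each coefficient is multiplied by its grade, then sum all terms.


Grade-weighted sum = sum of grade_k * coefficient_k
0*(-2) = 0
1*3 = 3
2*(-7) = -14
3*(-4) = -12
4*8 = 32
Total = 0 + 3 + (-14) + (-12) + 32 = 9


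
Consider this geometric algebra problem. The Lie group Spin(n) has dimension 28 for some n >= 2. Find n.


dim Spin(n) = dim so(n) = n(n-1)/2.
Solve n(n-1)/2 = 28, i.e. n^2 - n - 56 = 0.
Discriminant = 1 + 8*28 = 225
n = (1 + sqrt(225))/2 = (1 + 15)/2 = 8


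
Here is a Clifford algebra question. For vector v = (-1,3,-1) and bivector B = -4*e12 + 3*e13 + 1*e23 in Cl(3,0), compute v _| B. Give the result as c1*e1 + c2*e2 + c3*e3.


Left contraction v _| B = <vB>_1 (grade-1 part of the geometric product vB).
Using e1_|e12 = e2, e2_|e12 = -e1, e1_|e13 = e3, e3_|e13 = -e1, e2_|e23 = e3, e3_|e23 = -e2:
e1 coeff: -v2*b12 - v3*b13 = -(3)*(-4) - (-1)*(3) = 15
e2 coeff: v1*b12 - v3*b23 = (-1)*(-4) - (-1)*(1) = 5
e3 coeff: v1*b13 + v2*b23 = (-1)*(3) + (3)*(1) = 0
v _| B = 15*e1 + 5*e2 + 0*e3


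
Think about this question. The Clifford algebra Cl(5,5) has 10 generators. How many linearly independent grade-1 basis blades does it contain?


Number of grade-k basis blades in Cl(p,q) with n = p + q is C(n, k).
n = 5 + 5 = 10
C(10, 1) = 10! / (1! * 9!)
= 3628800 / (1 * 362880)
= 10


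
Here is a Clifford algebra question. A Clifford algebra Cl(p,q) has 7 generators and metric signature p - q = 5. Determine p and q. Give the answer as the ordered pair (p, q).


We need p + q = 7 and p - q = 5.
Adding: 2p = 7 + 5 = 12, so p = 6.
Then q = 7 - 6 = 1.
(p, q) = (6, 1)


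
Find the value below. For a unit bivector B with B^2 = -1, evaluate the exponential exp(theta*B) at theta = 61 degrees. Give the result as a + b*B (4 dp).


For a unit bivector B with B^2 = -1, the exponential series gives
e^(theta*B) = cos(theta) + sin(theta)*B (the GA analogue of Euler's formula).
theta = 61 degrees = 1.064651 rad
cos(61 deg) = 0.4848
sin(61 deg) = 0.8746
exp(theta*B) = 0.4848 + 0.8746*B


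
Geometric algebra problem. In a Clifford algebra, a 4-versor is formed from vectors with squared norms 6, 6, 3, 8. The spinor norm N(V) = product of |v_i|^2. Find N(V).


Spinor norm N(V) = |v1|^2 * |v2|^2 * ... * |v4|^2
= 6 * 6 * 3 * 8
Running product: 6, 36, 108, 864
N(V) = 864


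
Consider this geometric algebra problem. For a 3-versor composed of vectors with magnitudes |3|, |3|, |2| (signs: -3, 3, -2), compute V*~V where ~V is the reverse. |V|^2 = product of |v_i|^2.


Each vector v_i has |v_i|^2 = s_i^2
Squared scales: (-3)^2 = 9, 3^2 = 9, (-2)^2 = 4
|V|^2 = 9 * 9 * 4
= 324


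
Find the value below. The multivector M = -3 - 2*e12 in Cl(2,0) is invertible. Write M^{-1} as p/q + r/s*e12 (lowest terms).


M = -3 - 2*e12, where e12^2 = -1.
Since M commutes with its reverse ~M = a - b*e12, M * ~M = a^2 - b^2*e12^2 = a^2 + b^2.
So M^{-1} = ~M / (a^2 + b^2) = (a - b*e12)/(a^2 + b^2).
a^2 + b^2 = 9 + 4 = 13
Scalar part = -3/13 = -3/13
Bivector coeff = 2/13 = 2/13
M^{-1} = -3/13 + 2/13*e12


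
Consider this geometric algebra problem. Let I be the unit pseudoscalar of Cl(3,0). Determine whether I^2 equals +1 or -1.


The pseudoscalar I = e1...e_n (product of all n generators) of Cl(p,q) satisfies I^2 = (-1)^(q + n(n-1)/2).
p = 3, q = 0, n = p + q = 3
n(n-1)/2 = 3 * 2 / 2 = 3
Exponent = q + n(n-1)/2 = 0 + 3 = 3
I^2 = (-1)^3 = -1


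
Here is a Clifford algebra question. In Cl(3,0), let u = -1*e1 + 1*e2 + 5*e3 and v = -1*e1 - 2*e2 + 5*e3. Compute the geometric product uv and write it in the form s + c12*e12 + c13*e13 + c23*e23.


In Cl(3,0): e_i^2 = 1, e_ie_j = -e_je_i for i != j.
Scalar part = u . v = (-1)*(-1) + 1*(-2) + 5*5
= 1 + (-2) + 25 = 24
e12 coeff = (-1)*(-2) - 1*(-1) = 2 - (-1) = 3
e13 coeff = (-1)*5 - 5*(-1) = -5 - (-5) = 0
e23 coeff = 1*5 - 5*(-2) = 5 - (-10) = 15
uv = 24 + 3*e12 + 0*e13 + 15*e23


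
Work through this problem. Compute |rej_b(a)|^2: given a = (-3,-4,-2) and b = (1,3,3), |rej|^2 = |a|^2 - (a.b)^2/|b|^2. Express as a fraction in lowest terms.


|a|^2 = (-3)^2 + (-4)^2 + (-2)^2 = 29
|b|^2 = 1^2 + 3^2 + 3^2 = 19
a . b = (-3)*1 + (-4)*3 + (-2)*3 = -21
(a.b)^2 = (-21)^2 = 441
|rej|^2 = 29 - 441/19
= (551 - 441)/19
= 110/19
In lowest terms: 110/19


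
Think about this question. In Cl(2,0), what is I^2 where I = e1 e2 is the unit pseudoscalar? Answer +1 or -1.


The pseudoscalar I = e1...e_n (product of all n generators) of Cl(p,q) satisfies I^2 = (-1)^(q + n(n-1)/2).
p = 2, q = 0, n = p + q = 2
n(n-1)/2 = 2 * 1 / 2 = 1
Exponent = q + n(n-1)/2 = 0 + 1 = 1
I^2 = (-1)^1 = -1


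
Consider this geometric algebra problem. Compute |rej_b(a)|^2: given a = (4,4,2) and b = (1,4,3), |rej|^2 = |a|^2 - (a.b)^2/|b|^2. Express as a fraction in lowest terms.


|a|^2 = 4^2 + 4^2 + 2^2 = 36
|b|^2 = 1^2 + 4^2 + 3^2 = 26
a . b = 4*1 + 4*4 + 2*3 = 26
(a.b)^2 = 26^2 = 676
|rej|^2 = 36 - 676/26
= (936 - 676)/26
= 260/26
In lowest terms: 10/1


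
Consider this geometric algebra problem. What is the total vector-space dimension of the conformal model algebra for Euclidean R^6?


The conformal model of R^6 uses Cl(7,1): the 6 Euclidean generators plus two extra orthogonal generators e+ (e+^2 = +1) and e- (e-^2 = -1), from which the null vectors e0, einf are built.
Number of generators m = 6 + 2 = 8.
dim Cl(p,q) = 2^m = 2^8 = 256


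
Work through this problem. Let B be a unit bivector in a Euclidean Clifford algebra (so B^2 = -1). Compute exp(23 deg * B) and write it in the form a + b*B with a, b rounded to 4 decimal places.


For a unit bivector B with B^2 = -1, the exponential series gives
e^(theta*B) = cos(theta) + sin(theta)*B (the GA analogue of Euler's formula).
theta = 23 degrees = 0.401426 rad
cos(23 deg) = 0.9205
sin(23 deg) = 0.3907
exp(theta*B) = 0.9205 + 0.3907*B


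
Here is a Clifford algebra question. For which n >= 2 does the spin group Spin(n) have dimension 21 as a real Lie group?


dim Spin(n) = dim so(n) = n(n-1)/2.
Solve n(n-1)/2 = 21, i.e. n^2 - n - 42 = 0.
Discriminant = 1 + 8*21 = 169
n = (1 + sqrt(169))/2 = (1 + 13)/2 = 7


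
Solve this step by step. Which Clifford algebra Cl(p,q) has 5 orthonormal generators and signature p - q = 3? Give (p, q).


We need p + q = 5 and p - q = 3.
Adding: 2p = 5 + 3 = 8, so p = 4.
Then q = 5 - 4 = 1.
(p, q) = (4, 1)


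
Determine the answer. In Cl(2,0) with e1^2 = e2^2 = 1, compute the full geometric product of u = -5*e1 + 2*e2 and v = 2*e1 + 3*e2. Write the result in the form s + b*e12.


Expand: (-5*e1 + 2*e2)(2*e1 + 3*e2)
= (-5)*2*e1e1 + (-5)*3*e1e2 + 2*2*e2e1 + 2*3*e2e2
Using e1^2 = e2^2 = 1, e2e1 = -e1e2:
Scalar part s = (-5)*2 + 2*3 = -10 + 6 = -4
Bivector part b = (-5)*3 - 2*2 = -15 - 4 = -19
uv = -4 - 19*e12


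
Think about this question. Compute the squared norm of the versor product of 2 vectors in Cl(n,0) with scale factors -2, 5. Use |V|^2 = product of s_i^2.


Each vector v_i has |v_i|^2 = s_i^2
Squared scales: (-2)^2 = 4, 5^2 = 25
|V|^2 = 4 * 25
= 100


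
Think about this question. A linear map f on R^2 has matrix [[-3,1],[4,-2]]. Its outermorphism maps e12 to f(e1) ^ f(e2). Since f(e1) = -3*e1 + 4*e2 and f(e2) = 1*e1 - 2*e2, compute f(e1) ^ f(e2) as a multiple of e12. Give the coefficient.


The outermorphism of a linear map f sends e1^e2 to f(e1)^f(e2).
f(e1) = -3*e1 + 4*e2
f(e2) = 1*e1 - 2*e2
f(e1) ^ f(e2) = (-3*e1 + 4*e2) ^ (1*e1 - 2*e2)
= (-3)*(-2)*e12 + 4*1*e21
= (6 - 4)*e12
= 2*e12
Coefficient = 2


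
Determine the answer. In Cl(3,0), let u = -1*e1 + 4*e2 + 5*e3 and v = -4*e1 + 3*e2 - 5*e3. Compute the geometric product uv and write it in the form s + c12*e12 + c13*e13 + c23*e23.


In Cl(3,0): e_i^2 = 1, e_ie_j = -e_je_i for i != j.
Scalar part = u . v = (-1)*(-4) + 4*3 + 5*(-5)
= 4 + 12 + (-25) = -9
e12 coeff = (-1)*3 - 4*(-4) = -3 - (-16) = 13
e13 coeff = (-1)*(-5) - 5*(-4) = 5 - (-20) = 25
e23 coeff = 4*(-5) - 5*3 = -20 - 15 = -35
uv = -9 + 13*e12 + 25*e13 - 35*e23


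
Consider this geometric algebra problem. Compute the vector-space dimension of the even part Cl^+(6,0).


Even subalgebra dimension = 2^(n-1)
n = 6 + 0 = 6
2^(6 - 1) = 2^5 = 32
Verification: sum of C(6,k) for even k = 1 + 15 + 15 + 1 = 32
Result = 32


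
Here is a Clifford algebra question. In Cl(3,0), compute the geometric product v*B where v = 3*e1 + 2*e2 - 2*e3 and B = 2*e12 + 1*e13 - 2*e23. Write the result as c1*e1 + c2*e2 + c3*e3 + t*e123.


vB has grade-1 (vector) and grade-3 (trivector) parts: vB = (v _| B) + (v ^ B).
Vector part <vB>_1:
  e1: -v2*b12 - v3*b13 = -(2)*(2) - (-2)*(1) = -2
  e2: v1*b12 - v3*b23 = (3)*(2) - (-2)*(-2) = 2
  e3: v1*b13 + v2*b23 = (3)*(1) + (2)*(-2) = -1
Trivector part <vB>_3:
  e123: v1*b23 - v2*b13 + v3*b12 = (3)*(-2) - (2)*(1) + (-2)*(2) = -12
vB = -2*e1 + 2*e2 - 1*e3 - 12*e123


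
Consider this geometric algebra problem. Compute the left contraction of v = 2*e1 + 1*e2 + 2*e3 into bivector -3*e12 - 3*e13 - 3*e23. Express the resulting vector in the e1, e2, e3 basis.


Left contraction v _| B = <vB>_1 (grade-1 part of the geometric product vB).
Using e1_|e12 = e2, e2_|e12 = -e1, e1_|e13 = e3, e3_|e13 = -e1, e2_|e23 = e3, e3_|e23 = -e2:
e1 coeff: -v2*b12 - v3*b13 = -(1)*(-3) - (2)*(-3) = 9
e2 coeff: v1*b12 - v3*b23 = (2)*(-3) - (2)*(-3) = 0
e3 coeff: v1*b13 + v2*b23 = (2)*(-3) + (1)*(-3) = -9
v _| B = 9*e1 + 0*e2 - 9*e3


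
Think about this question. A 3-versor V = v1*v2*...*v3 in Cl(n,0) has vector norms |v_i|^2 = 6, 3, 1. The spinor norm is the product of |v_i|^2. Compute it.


Spinor norm N(V) = |v1|^2 * |v2|^2 * ... * |v3|^2
= 6 * 3 * 1
Running product: 6, 18, 18
N(V) = 18
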